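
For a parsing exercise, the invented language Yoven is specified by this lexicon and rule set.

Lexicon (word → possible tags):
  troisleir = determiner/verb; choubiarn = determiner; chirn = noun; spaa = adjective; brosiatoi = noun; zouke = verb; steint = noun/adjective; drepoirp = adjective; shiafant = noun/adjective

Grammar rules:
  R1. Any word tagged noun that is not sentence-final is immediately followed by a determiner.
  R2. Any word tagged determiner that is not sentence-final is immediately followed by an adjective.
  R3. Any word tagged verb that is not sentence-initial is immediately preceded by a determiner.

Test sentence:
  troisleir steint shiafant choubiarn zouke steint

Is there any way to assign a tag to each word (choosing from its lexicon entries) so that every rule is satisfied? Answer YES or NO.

NO

Candidates per position — 1:troisleir {determiner,verb}; 2:steint {noun,adjective}; 3:shiafant {noun,adjective}; 4:choubiarn {determiner}; 5:zouke {verb}; 6:steint {noun,adjective}.
Rule 2 cannot be satisfied by any choice of tags from the lexicon.
So there is no consistent tagging.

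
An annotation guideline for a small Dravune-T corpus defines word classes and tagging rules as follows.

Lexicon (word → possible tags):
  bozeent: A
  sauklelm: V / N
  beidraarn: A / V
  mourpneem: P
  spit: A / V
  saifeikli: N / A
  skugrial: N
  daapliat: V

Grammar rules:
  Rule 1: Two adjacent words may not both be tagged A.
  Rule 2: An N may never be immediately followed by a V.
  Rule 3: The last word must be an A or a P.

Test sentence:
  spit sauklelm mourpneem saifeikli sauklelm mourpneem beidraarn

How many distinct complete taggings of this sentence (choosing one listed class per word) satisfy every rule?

Candidates per position — 1:spit {A,V}; 2:sauklelm {V,N}; 3:mourpneem {P}; 4:saifeikli {N,A}; 5:sauklelm {V,N}; 6:mourpneem {P}; 7:beidraarn {A,V}.
There are 32 candidate sequences in total.
Checking each against the rules leaves 12 sequences.
Count = 12.

12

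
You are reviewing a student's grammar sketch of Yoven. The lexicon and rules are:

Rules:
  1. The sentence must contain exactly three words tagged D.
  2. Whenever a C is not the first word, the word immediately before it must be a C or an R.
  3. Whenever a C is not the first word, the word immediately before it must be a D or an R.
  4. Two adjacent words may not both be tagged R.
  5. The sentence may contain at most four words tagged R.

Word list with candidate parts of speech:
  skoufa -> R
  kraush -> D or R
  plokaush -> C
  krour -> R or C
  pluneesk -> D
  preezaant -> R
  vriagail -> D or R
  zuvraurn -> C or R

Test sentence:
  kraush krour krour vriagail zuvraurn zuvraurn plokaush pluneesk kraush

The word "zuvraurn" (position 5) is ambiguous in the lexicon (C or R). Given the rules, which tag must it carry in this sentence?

Candidates per position — 1:kraush {D,R}; 2:krour {R,C}; 3:krour {R,C}; 4:vriagail {D,R}; 5:zuvraurn {C,R}; 6:zuvraurn {C,R}; 7:plokaush {C}; 8:pluneesk {D}; 9:kraush {D,R}.
Position 6: tagging it C would leave rule 3 unsatisfiable, so it must be R.
Position 5: tagging it R would leave rule 4 unsatisfiable, so it must be C.
Position 4: tagging it D would leave rule 2 unsatisfiable, so it must be R.
Position 9: tagging it R would leave rule 1 unsatisfiable, so it must be D.
Position 1: tagging it R would leave rule 1 unsatisfiable, so it must be D.
Position 2: tagging it C would leave rule 2 unsatisfiable, so it must be R.
Position 3: tagging it R would leave rule 4 unsatisfiable, so it must be C.
The unique satisfying tagging is: D R C R C R C D D.
Verifying each rule — rule 1 holds; rule 2 holds; rule 3 holds; rule 4 holds; rule 5 holds.

C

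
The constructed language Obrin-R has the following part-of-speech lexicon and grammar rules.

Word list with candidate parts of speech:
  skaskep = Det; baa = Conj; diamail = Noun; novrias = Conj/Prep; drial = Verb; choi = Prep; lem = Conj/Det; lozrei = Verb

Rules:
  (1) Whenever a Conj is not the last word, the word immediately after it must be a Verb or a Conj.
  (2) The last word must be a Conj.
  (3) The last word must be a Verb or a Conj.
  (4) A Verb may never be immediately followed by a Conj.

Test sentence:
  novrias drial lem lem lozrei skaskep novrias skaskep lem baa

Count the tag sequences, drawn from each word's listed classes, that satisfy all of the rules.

Candidates per position — 1:novrias {Conj,Prep}; 2:drial {Verb}; 3:lem {Conj,Det}; 4:lem {Conj,Det}; 5:lozrei {Verb}; 6:skaskep {Det}; 7:novrias {Conj,Prep}; 8:skaskep {Det}; 9:lem {Conj,Det}; 10:baa {Conj}.
There are 32 candidate sequences in total.
Checking each against the rules leaves 8 sequences.
Count = 8.

8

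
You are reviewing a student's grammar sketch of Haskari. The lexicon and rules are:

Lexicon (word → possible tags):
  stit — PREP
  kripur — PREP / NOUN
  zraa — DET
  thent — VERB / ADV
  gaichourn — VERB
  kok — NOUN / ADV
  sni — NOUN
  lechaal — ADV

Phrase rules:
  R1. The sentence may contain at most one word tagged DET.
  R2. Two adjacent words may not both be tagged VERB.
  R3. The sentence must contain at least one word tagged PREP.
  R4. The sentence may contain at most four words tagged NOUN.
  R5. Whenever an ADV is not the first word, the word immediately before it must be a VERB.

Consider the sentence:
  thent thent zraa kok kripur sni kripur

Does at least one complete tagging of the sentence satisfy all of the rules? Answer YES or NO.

Candidates per position — 1:thent {VERB,ADV}; 2:thent {VERB,ADV}; 3:zraa {DET}; 4:kok {NOUN,ADV}; 5:kripur {PREP,NOUN}; 6:sni {NOUN}; 7:kripur {PREP,NOUN}.
One satisfying assignment: VERB ADV DET NOUN NOUN NOUN PREP.
Check: rule 1 satisfied; rule 2 satisfied; rule 3 satisfied; rule 4 satisfied; rule 5 satisfied.

YES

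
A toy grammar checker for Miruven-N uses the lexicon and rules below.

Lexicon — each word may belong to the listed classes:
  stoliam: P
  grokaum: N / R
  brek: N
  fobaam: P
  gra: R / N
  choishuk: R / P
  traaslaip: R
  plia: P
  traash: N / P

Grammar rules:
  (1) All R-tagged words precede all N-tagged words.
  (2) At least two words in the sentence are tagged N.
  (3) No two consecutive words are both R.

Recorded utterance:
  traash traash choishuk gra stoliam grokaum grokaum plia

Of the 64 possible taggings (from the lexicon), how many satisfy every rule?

6

Candidates per position — 1:traash {N,P}; 2:traash {N,P}; 3:choishuk {R,P}; 4:gra {R,N}; 5:stoliam {P}; 6:grokaum {N,R}; 7:grokaum {N,R}; 8:plia {P}.
There are 64 candidate sequences in total.
Checking each against the rules leaves 6 sequences.
Count = 6.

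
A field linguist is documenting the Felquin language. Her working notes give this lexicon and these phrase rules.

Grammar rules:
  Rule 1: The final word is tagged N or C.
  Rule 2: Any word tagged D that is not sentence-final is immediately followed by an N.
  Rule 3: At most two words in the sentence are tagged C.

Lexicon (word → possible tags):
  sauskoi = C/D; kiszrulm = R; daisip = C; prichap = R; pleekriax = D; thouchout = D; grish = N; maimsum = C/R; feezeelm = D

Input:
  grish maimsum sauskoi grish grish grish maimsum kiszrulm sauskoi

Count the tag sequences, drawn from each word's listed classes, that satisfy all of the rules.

Candidates per position — 1:grish {N}; 2:maimsum {C,R}; 3:sauskoi {C,D}; 4:grish {N}; 5:grish {N}; 6:grish {N}; 7:maimsum {C,R}; 8:kiszrulm {R}; 9:sauskoi {C,D}.
There are 16 candidate sequences in total.
The sequences that satisfy every rule: N C D N N N R R C; N R C N N N R R C; N R D N N N C R C; N R D N N N R R C.
Count = 4.

4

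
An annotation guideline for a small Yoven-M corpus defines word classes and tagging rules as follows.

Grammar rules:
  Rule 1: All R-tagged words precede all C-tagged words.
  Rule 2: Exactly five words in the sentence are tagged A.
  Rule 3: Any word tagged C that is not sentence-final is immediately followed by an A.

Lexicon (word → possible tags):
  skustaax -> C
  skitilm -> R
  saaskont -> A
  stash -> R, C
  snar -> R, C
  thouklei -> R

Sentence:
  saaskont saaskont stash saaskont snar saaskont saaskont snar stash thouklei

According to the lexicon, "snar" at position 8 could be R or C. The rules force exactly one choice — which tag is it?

R

Candidates per position — 1:saaskont {A}; 2:saaskont {A}; 3:stash {R,C}; 4:saaskont {A}; 5:snar {R,C}; 6:saaskont {A}; 7:saaskont {A}; 8:snar {R,C}; 9:stash {R,C}; 10:thouklei {R}.
If word 3 were C, no tagging could satisfy rule 1; so word 3 is R.
If word 5 were C, no tagging could satisfy rule 1; so word 5 is R.
If word 8 were C, no tagging could satisfy rule 1; so word 8 is R.
If word 9 were C, no tagging could satisfy rule 1; so word 9 is R.
That leaves exactly one tagging: A A R A R A A R R R.
Verifying each rule — rule 1 holds; rule 2 holds; rule 3 holds.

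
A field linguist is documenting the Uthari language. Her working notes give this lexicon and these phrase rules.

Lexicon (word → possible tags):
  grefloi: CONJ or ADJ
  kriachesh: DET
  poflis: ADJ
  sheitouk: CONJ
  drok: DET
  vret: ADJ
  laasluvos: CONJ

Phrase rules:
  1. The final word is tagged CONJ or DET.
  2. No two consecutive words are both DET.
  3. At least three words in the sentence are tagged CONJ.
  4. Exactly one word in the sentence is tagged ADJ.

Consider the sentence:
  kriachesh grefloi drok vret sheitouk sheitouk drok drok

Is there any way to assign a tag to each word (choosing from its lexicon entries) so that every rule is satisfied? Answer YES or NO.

Candidates per position — 1:kriachesh {DET}; 2:grefloi {CONJ,ADJ}; 3:drok {DET}; 4:vret {ADJ}; 5:sheitouk {CONJ}; 6:sheitouk {CONJ}; 7:drok {DET}; 8:drok {DET}.
Rule 2 cannot be satisfied by any choice of tags from the lexicon.
So there is no consistent tagging.

NO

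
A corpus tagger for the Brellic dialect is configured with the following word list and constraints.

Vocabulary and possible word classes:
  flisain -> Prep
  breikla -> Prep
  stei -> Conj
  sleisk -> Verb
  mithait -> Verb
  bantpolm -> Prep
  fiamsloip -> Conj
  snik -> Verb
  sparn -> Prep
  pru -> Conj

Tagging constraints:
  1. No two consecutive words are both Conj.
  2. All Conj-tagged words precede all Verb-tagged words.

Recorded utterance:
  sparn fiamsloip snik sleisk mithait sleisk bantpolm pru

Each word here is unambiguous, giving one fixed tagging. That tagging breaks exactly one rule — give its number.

Fixed tagging: Prep Conj Verb Verb Verb Verb Prep Conj.
Applying the rules: R1 holds, R2 violated.
Only rule 2 fails.

2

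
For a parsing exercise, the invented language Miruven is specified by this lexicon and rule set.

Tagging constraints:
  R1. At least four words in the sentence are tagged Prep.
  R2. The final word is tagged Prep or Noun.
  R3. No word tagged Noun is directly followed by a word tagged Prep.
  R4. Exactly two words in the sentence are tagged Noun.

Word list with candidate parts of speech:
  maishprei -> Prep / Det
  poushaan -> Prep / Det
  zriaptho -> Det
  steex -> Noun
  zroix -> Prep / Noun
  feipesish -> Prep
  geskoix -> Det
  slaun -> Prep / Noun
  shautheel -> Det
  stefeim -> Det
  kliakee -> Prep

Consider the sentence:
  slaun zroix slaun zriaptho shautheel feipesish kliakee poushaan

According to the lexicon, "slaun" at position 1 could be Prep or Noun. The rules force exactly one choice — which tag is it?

Prep

Candidates per position — 1:slaun {Prep,Noun}; 2:zroix {Prep,Noun}; 3:slaun {Prep,Noun}; 4:zriaptho {Det}; 5:shautheel {Det}; 6:feipesish {Prep}; 7:kliakee {Prep}; 8:poushaan {Prep,Det}.
Position 8: tagging it Det would leave rule 2 unsatisfiable, so it must be Prep.
Position 1: the remaining choice is settled jointly with positions 2, 3 — only Prep at position 1 is part of a tagging that satisfies every rule.
The only consistent sequence is: Prep Noun Noun Det Det Prep Prep Prep.
Check: rule 1 ok; rule 2 ok; rule 3 ok; rule 4 ok.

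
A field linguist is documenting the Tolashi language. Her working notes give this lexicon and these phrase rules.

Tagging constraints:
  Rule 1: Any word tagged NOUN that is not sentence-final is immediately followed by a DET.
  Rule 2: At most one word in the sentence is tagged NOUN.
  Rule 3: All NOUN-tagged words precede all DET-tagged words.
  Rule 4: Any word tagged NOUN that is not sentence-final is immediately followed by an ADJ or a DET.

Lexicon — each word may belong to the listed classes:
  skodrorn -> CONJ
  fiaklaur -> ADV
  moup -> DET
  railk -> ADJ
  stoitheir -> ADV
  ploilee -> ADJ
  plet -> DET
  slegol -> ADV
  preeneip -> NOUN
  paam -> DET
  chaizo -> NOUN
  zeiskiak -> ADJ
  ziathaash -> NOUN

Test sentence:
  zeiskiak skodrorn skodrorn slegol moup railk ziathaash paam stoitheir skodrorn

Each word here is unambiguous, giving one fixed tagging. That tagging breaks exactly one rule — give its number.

3

Fixed tagging: ADJ CONJ CONJ ADV DET ADJ NOUN DET ADV CONJ.
Applying the rules: R1 holds, R2 holds, R3 violated, R4 holds.
Only rule 3 fails.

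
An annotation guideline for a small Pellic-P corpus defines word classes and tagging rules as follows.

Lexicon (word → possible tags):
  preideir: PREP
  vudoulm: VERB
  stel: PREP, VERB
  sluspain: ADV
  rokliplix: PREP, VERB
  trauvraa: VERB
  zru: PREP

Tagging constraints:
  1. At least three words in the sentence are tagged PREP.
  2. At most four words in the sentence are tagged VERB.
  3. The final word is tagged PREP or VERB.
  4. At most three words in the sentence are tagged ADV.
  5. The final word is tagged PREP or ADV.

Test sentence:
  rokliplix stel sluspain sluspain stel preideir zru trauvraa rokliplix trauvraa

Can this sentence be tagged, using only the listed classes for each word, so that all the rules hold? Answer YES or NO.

Candidates per position — 1:rokliplix {PREP,VERB}; 2:stel {PREP,VERB}; 3:sluspain {ADV}; 4:sluspain {ADV}; 5:stel {PREP,VERB}; 6:preideir {PREP}; 7:zru {PREP}; 8:trauvraa {VERB}; 9:rokliplix {PREP,VERB}; 10:trauvraa {VERB}.
Rule 5 cannot be satisfied by any choice of tags from the lexicon.
So there is no consistent tagging.

NO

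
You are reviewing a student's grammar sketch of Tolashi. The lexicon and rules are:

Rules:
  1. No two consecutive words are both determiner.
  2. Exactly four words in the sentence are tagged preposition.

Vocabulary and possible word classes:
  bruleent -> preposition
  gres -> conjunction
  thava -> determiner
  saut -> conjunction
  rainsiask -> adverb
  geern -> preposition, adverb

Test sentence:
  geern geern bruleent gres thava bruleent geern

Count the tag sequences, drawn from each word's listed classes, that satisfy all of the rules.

Candidates per position — 1:geern {preposition,adverb}; 2:geern {preposition,adverb}; 3:bruleent {preposition}; 4:gres {conjunction}; 5:thava {determiner}; 6:bruleent {preposition}; 7:geern {preposition,adverb}.
There are 8 candidate sequences in total.
The sequences that satisfy every rule: preposition preposition preposition conjunction determiner preposition adverb; preposition adverb preposition conjunction determiner preposition preposition; adverb preposition preposition conjunction determiner preposition preposition.
Count = 3.

3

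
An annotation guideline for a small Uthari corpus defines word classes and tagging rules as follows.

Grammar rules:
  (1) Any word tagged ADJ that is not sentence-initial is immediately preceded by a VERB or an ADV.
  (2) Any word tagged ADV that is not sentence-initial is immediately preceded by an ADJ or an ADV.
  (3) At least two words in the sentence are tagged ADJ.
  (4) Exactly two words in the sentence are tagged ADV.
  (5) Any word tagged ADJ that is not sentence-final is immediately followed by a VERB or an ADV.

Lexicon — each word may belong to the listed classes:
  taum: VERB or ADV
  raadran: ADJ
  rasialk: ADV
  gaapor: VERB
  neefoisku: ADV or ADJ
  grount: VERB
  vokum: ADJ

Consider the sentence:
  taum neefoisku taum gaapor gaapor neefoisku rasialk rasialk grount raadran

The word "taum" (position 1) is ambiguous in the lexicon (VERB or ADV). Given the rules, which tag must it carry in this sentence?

VERB

Candidates per position — 1:taum {VERB,ADV}; 2:neefoisku {ADV,ADJ}; 3:taum {VERB,ADV}; 4:gaapor {VERB}; 5:gaapor {VERB}; 6:neefoisku {ADV,ADJ}; 7:rasialk {ADV}; 8:rasialk {ADV}; 9:grount {VERB}; 10:raadran {ADJ}.
At position 1, choosing ADV makes rule 4 impossible to satisfy; hence VERB.
At position 2, choosing ADV makes rule 2 impossible to satisfy; hence ADJ.
At position 3, choosing ADV makes rule 4 impossible to satisfy; hence VERB.
At position 6, choosing ADV makes rule 2 impossible to satisfy; hence ADJ.
The unique satisfying tagging is: VERB ADJ VERB VERB VERB ADJ ADV ADV VERB ADJ.
Verifying each rule — rule 1 holds; rule 2 holds; rule 3 holds; rule 4 holds; rule 5 holds.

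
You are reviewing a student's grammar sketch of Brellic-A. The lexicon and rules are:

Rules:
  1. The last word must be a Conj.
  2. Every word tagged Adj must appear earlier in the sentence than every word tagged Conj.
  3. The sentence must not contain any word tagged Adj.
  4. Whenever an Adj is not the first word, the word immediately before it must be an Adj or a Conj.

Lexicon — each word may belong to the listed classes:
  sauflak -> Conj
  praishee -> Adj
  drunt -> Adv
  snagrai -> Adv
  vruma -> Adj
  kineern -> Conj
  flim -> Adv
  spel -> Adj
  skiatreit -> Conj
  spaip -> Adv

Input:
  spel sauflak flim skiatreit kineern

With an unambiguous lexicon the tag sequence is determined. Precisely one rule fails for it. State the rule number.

3

Fixed tagging: Adj Conj Adv Conj Conj.
Rule check: R1 pass, R2 pass, R3 fail, R4 pass.
Only rule 3 fails.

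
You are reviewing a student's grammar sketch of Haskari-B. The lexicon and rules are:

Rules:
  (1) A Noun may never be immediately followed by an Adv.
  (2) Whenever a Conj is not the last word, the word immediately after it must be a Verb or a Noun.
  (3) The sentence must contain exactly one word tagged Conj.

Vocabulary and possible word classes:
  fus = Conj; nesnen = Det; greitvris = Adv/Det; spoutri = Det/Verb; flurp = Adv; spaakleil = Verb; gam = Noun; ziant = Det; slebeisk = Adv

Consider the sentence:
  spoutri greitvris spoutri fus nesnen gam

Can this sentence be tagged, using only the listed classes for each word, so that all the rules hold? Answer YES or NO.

NO

Candidates per position — 1:spoutri {Det,Verb}; 2:greitvris {Adv,Det}; 3:spoutri {Det,Verb}; 4:fus {Conj}; 5:nesnen {Det}; 6:gam {Noun}.
Rule 2 cannot be satisfied by any choice of tags from the lexicon.
So there is no consistent tagging.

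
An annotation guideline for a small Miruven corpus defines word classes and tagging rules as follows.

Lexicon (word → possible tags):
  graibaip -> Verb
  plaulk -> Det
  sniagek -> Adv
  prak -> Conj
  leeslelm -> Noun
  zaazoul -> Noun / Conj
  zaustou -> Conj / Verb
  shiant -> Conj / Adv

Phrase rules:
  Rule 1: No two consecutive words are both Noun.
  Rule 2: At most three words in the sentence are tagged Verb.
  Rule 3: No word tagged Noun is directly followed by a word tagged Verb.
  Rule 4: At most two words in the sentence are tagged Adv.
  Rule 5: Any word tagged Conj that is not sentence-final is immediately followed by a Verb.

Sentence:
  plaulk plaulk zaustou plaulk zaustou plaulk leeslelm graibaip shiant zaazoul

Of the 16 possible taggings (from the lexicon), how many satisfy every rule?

0

Candidates per position — 1:plaulk {Det}; 2:plaulk {Det}; 3:zaustou {Conj,Verb}; 4:plaulk {Det}; 5:zaustou {Conj,Verb}; 6:plaulk {Det}; 7:leeslelm {Noun}; 8:graibaip {Verb}; 9:shiant {Conj,Adv}; 10:zaazoul {Noun,Conj}.
There are 16 candidate sequences in total.
Rule 3 cannot be satisfied by any choice of tags from the lexicon.
So there is no consistent tagging.
Count = 0.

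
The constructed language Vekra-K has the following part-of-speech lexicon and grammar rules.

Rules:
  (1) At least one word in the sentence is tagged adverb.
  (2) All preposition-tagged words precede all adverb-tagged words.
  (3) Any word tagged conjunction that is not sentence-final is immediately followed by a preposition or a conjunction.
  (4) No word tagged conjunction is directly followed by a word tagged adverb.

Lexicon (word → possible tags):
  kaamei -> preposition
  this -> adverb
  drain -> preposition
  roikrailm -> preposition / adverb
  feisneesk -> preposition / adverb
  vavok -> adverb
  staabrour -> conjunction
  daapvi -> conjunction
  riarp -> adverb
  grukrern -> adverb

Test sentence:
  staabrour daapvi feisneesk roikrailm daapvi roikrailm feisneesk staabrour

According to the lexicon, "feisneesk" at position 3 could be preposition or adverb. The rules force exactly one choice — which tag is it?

Candidates per position — 1:staabrour {conjunction}; 2:daapvi {conjunction}; 3:feisneesk {preposition,adverb}; 4:roikrailm {preposition,adverb}; 5:daapvi {conjunction}; 6:roikrailm {preposition,adverb}; 7:feisneesk {preposition,adverb}; 8:staabrour {conjunction}.
Position 3: tagging it adverb would leave rule 3 unsatisfiable, so it must be preposition.
Position 6: tagging it adverb would leave rule 3 unsatisfiable, so it must be preposition.
Position 4: tagging it adverb would leave rule 2 unsatisfiable, so it must be preposition.
Position 7: tagging it preposition would leave rule 1 unsatisfiable, so it must be adverb.
The only consistent sequence is: conjunction conjunction preposition preposition conjunction preposition adverb conjunction.
Checking: rule 1 satisfied; rule 2 satisfied; rule 3 satisfied; rule 4 satisfied.

preposition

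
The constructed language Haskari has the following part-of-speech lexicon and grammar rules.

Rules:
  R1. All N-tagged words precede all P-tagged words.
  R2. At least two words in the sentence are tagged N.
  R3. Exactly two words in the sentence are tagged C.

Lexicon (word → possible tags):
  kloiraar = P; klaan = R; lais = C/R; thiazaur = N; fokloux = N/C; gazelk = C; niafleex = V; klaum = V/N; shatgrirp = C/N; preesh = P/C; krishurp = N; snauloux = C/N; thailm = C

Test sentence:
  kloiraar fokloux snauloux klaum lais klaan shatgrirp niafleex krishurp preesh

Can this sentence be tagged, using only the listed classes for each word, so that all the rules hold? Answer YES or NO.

NO

Candidates per position — 1:kloiraar {P}; 2:fokloux {N,C}; 3:snauloux {C,N}; 4:klaum {V,N}; 5:lais {C,R}; 6:klaan {R}; 7:shatgrirp {C,N}; 8:niafleex {V}; 9:krishurp {N}; 10:preesh {P,C}.
Rule 1 cannot be satisfied by any choice of tags from the lexicon.
So there is no consistent tagging.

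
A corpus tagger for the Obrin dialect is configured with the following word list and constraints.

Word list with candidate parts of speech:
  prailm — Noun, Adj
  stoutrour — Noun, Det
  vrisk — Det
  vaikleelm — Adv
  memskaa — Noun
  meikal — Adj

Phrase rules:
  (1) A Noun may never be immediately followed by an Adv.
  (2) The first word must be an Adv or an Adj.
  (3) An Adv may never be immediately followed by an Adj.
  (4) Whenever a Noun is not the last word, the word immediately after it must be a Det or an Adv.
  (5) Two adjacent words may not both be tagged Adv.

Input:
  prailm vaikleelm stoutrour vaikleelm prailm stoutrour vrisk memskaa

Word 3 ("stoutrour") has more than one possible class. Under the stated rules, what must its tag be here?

Det

Candidates per position — 1:prailm {Noun,Adj}; 2:vaikleelm {Adv}; 3:stoutrour {Noun,Det}; 4:vaikleelm {Adv}; 5:prailm {Noun,Adj}; 6:stoutrour {Noun,Det}; 7:vrisk {Det}; 8:memskaa {Noun}.
If word 1 were Noun, no tagging could satisfy rule 1; so word 1 is Adj.
If word 3 were Noun, no tagging could satisfy rule 1; so word 3 is Det.
If word 5 were Adj, no tagging could satisfy rule 3; so word 5 is Noun.
If word 6 were Noun, no tagging could satisfy rule 4; so word 6 is Det.
The only consistent sequence is: Adj Adv Det Adv Noun Det Det Noun.
Check: rule 1 ok; rule 2 ok; rule 3 ok; rule 4 ok; rule 5 ok.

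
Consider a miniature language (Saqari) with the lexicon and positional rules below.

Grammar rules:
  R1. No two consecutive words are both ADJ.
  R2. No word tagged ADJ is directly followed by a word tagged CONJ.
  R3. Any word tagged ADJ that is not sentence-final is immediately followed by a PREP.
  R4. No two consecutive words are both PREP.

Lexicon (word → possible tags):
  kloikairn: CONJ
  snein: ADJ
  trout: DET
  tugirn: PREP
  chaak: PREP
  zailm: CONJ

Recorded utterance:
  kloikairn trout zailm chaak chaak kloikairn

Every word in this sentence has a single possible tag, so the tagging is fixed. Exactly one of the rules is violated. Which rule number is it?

Fixed tagging: CONJ DET CONJ PREP PREP CONJ.
Applying the rules: R1 pass, R2 pass, R3 pass, R4 fail.
Only rule 4 fails.

4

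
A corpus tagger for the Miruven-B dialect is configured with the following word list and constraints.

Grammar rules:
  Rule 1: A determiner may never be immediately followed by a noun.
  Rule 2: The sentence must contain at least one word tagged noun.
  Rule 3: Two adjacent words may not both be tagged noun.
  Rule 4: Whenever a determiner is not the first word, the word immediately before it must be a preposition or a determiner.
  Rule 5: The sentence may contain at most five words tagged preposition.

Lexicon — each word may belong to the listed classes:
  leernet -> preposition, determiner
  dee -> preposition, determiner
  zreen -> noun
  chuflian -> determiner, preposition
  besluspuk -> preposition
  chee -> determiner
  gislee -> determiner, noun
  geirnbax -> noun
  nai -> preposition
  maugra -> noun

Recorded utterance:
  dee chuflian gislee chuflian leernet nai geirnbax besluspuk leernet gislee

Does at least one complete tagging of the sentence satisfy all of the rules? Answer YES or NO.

Candidates per position — 1:dee {preposition,determiner}; 2:chuflian {determiner,preposition}; 3:gislee {determiner,noun}; 4:chuflian {determiner,preposition}; 5:leernet {preposition,determiner}; 6:nai {preposition}; 7:geirnbax {noun}; 8:besluspuk {preposition}; 9:leernet {preposition,determiner}; 10:gislee {determiner,noun}.
One satisfying assignment: determiner preposition determiner preposition determiner preposition noun preposition preposition noun.
Check: rule 1 ok; rule 2 ok; rule 3 ok; rule 4 ok; rule 5 ok.

YES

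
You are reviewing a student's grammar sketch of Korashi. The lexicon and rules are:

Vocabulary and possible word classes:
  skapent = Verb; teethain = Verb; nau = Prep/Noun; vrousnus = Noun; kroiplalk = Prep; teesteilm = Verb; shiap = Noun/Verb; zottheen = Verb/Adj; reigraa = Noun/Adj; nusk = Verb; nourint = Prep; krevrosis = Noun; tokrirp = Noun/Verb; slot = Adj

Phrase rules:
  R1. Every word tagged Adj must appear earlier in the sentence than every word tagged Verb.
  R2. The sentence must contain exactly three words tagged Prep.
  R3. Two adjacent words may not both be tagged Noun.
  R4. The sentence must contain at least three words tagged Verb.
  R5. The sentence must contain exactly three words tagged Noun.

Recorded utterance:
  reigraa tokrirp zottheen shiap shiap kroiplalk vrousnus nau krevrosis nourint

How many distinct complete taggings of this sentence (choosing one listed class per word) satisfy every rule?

Candidates per position — 1:reigraa {Noun,Adj}; 2:tokrirp {Noun,Verb}; 3:zottheen {Verb,Adj}; 4:shiap {Noun,Verb}; 5:shiap {Noun,Verb}; 6:kroiplalk {Prep}; 7:vrousnus {Noun}; 8:nau {Prep,Noun}; 9:krevrosis {Noun}; 10:nourint {Prep}.
There are 64 candidate sequences in total.
The sequences that satisfy every rule: Noun Verb Verb Verb Verb Prep Noun Prep Noun Prep; Adj Noun Verb Verb Verb Prep Noun Prep Noun Prep; Adj Verb Verb Noun Verb Prep Noun Prep Noun Prep; Adj Verb Verb Verb Noun Prep Noun Prep Noun Prep.
Count = 4.

4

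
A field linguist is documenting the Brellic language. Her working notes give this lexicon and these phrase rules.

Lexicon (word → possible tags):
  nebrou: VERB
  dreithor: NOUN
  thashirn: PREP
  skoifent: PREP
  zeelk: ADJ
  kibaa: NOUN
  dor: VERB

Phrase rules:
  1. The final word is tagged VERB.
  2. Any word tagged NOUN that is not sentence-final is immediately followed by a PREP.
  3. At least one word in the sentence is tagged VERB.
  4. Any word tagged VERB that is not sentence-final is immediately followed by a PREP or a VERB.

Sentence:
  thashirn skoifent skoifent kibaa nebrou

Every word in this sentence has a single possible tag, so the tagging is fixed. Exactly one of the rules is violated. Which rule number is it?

Fixed tagging: PREP PREP PREP NOUN VERB.
Rule check: R1 ✓, R2 ✗, R3 ✓, R4 ✓.
Only rule 2 fails.

2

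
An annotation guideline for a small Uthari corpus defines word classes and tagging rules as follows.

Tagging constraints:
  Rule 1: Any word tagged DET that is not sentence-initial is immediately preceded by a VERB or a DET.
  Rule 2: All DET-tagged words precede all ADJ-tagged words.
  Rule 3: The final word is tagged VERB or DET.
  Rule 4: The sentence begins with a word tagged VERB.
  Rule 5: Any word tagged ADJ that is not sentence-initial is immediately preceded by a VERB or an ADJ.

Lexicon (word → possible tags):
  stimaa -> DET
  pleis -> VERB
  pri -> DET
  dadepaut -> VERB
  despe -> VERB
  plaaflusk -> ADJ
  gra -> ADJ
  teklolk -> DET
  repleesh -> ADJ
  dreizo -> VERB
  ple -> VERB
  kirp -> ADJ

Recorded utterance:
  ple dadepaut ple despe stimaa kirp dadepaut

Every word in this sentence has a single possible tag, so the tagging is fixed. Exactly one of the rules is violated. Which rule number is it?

5

Fixed tagging: VERB VERB VERB VERB DET ADJ VERB.
Rule check: R1 ok, R2 ok, R3 ok, R4 ok, R5 fails.
Only rule 5 fails.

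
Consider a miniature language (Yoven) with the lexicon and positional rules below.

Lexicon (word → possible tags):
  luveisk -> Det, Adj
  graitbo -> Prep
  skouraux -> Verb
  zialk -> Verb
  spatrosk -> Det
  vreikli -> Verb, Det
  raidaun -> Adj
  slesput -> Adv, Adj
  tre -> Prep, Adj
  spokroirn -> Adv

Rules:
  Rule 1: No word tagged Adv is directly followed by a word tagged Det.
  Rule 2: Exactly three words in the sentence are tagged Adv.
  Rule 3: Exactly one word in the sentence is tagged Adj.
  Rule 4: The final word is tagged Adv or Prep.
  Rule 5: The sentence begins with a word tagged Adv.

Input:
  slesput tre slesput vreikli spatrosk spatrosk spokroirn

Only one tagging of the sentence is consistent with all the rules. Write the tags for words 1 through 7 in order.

Candidates per position — 1:slesput {Adv,Adj}; 2:tre {Prep,Adj}; 3:slesput {Adv,Adj}; 4:vreikli {Verb,Det}; 5:spatrosk {Det}; 6:spatrosk {Det}; 7:spokroirn {Adv}.
Word 1 cannot be Adj — rule 2 would then fail for every completion. It is Adv.
Word 3 cannot be Adj — rule 2 would then fail for every completion. It is Adv.
Word 4 cannot be Det — rule 1 would then fail for every completion. It is Verb.
Word 2 cannot be Prep — rule 3 would then fail for every completion. It is Adj.
The only consistent sequence is: Adv Adj Adv Verb Det Det Adv.
Verifying each rule — rule 1 ok; rule 2 ok; rule 3 ok; rule 4 ok; rule 5 ok.

Adv Adj Adv Verb Det Det Adv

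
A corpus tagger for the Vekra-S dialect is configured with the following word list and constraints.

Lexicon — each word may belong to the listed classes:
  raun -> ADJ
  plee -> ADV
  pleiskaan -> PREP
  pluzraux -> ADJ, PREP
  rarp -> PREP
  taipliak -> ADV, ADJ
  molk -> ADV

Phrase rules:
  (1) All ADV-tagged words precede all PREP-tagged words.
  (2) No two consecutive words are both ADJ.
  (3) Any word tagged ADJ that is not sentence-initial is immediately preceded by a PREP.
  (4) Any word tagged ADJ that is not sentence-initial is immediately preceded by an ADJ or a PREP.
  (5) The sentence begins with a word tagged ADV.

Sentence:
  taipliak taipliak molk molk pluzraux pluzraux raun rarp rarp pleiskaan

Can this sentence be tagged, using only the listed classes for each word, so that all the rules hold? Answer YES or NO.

Candidates per position — 1:taipliak {ADV,ADJ}; 2:taipliak {ADV,ADJ}; 3:molk {ADV}; 4:molk {ADV}; 5:pluzraux {ADJ,PREP}; 6:pluzraux {ADJ,PREP}; 7:raun {ADJ}; 8:rarp {PREP}; 9:rarp {PREP}; 10:pleiskaan {PREP}.
One satisfying assignment: ADV ADV ADV ADV PREP PREP ADJ PREP PREP PREP.
Rule-by-rule: rule 1 ✓; rule 2 ✓; rule 3 ✓; rule 4 ✓; rule 5 ✓.

YES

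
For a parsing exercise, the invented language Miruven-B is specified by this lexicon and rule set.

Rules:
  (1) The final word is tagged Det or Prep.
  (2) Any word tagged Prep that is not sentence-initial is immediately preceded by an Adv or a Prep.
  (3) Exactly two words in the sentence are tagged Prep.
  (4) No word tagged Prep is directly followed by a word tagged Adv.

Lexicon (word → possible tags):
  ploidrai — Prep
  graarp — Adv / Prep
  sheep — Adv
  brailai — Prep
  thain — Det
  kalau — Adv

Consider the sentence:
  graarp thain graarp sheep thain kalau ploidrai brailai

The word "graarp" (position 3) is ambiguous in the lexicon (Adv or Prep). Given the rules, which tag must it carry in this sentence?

Adv

Candidates per position — 1:graarp {Adv,Prep}; 2:thain {Det}; 3:graarp {Adv,Prep}; 4:sheep {Adv}; 5:thain {Det}; 6:kalau {Adv}; 7:ploidrai {Prep}; 8:brailai {Prep}.
Position 1: tagging it Prep would leave rule 3 unsatisfiable, so it must be Adv.
Position 3: tagging it Prep would leave rule 2 unsatisfiable, so it must be Adv.
That leaves exactly one tagging: Adv Det Adv Adv Det Adv Prep Prep.
Checking: rule 1 satisfied; rule 2 satisfied; rule 3 satisfied; rule 4 satisfied.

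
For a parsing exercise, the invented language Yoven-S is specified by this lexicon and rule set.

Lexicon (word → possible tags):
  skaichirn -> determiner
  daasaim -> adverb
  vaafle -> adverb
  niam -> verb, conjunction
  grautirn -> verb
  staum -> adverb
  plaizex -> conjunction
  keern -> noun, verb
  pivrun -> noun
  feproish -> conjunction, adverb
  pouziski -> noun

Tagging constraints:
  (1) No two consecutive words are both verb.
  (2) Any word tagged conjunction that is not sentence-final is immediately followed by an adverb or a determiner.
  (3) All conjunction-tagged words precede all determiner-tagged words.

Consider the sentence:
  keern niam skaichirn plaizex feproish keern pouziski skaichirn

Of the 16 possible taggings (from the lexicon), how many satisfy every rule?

Candidates per position — 1:keern {noun,verb}; 2:niam {verb,conjunction}; 3:skaichirn {determiner}; 4:plaizex {conjunction}; 5:feproish {conjunction,adverb}; 6:keern {noun,verb}; 7:pouziski {noun}; 8:skaichirn {determiner}.
There are 16 candidate sequences in total.
Rule 3 cannot be satisfied by any choice of tags from the lexicon.
So there is no consistent tagging.
Count = 0.

0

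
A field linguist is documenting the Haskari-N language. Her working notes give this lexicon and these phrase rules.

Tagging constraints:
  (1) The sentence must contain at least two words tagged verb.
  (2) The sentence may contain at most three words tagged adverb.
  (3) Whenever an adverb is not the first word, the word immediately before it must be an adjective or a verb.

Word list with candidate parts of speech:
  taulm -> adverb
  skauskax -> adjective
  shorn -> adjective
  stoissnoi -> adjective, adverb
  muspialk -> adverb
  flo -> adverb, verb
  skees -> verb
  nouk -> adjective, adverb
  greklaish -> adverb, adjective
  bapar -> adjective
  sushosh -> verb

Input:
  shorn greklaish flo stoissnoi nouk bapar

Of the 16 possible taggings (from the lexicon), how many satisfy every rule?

Candidates per position — 1:shorn {adjective}; 2:greklaish {adverb,adjective}; 3:flo {adverb,verb}; 4:stoissnoi {adjective,adverb}; 5:nouk {adjective,adverb}; 6:bapar {adjective}.
There are 16 candidate sequences in total.
Rule 1 cannot be satisfied by any choice of tags from the lexicon.
So there is no consistent tagging.
Count = 0.

0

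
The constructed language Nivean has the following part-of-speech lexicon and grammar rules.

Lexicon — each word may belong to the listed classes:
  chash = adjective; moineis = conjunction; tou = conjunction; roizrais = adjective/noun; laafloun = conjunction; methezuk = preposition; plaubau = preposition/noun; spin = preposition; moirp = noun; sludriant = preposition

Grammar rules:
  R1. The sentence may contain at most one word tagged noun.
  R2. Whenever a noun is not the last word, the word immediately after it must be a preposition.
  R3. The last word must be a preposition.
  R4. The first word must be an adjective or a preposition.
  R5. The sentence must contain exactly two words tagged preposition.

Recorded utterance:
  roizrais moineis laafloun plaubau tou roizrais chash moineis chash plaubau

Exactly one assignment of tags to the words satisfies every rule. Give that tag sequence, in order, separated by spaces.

adjective conjunction conjunction preposition conjunction adjective adjective conjunction adjective preposition

Candidates per position — 1:roizrais {adjective,noun}; 2:moineis {conjunction}; 3:laafloun {conjunction}; 4:plaubau {preposition,noun}; 5:tou {conjunction}; 6:roizrais {adjective,noun}; 7:chash {adjective}; 8:moineis {conjunction}; 9:chash {adjective}; 10:plaubau {preposition,noun}.
Word 1 cannot be noun — rule 2 would then fail for every completion. It is adjective.
Word 4 cannot be noun — rule 2 would then fail for every completion. It is preposition.
Word 6 cannot be noun — rule 2 would then fail for every completion. It is adjective.
Word 10 cannot be noun — rule 3 would then fail for every completion. It is preposition.
So the tagging must be: adjective conjunction conjunction preposition conjunction adjective adjective conjunction adjective preposition.
Check: rule 1 holds; rule 2 holds; rule 3 holds; rule 4 holds; rule 5 holds.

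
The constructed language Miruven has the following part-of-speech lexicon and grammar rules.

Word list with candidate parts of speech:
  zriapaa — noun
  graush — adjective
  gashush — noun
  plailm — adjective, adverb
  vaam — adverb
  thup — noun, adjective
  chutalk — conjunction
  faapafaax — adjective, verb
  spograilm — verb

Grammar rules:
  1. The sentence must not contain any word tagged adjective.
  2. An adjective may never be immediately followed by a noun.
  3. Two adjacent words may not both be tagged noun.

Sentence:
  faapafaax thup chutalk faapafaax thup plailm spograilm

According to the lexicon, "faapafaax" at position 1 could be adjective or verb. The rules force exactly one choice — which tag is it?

verb

Candidates per position — 1:faapafaax {adjective,verb}; 2:thup {noun,adjective}; 3:chutalk {conjunction}; 4:faapafaax {adjective,verb}; 5:thup {noun,adjective}; 6:plailm {adjective,adverb}; 7:spograilm {verb}.
Position 1: tagging it adjective would leave rule 1 unsatisfiable, so it must be verb.
Position 2: tagging it adjective would leave rule 1 unsatisfiable, so it must be noun.
Position 4: tagging it adjective would leave rule 1 unsatisfiable, so it must be verb.
Position 5: tagging it adjective would leave rule 1 unsatisfiable, so it must be noun.
Position 6: tagging it adjective would leave rule 1 unsatisfiable, so it must be adverb.
The only consistent sequence is: verb noun conjunction verb noun adverb verb.
Rule-by-rule: rule 1 holds; rule 2 holds; rule 3 holds.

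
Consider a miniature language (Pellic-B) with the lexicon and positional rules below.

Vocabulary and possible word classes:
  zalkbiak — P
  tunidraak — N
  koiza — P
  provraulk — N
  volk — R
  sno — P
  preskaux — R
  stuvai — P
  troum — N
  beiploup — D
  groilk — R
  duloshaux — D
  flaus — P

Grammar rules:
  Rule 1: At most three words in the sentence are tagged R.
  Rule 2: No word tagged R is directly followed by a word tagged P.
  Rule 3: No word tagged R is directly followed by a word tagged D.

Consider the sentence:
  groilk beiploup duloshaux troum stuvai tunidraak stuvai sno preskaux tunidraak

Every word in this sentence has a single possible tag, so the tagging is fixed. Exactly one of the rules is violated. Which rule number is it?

Fixed tagging: R D D N P N P P R N.
Checking each rule: R1 pass, R2 pass, R3 fail.
Only rule 3 fails.

3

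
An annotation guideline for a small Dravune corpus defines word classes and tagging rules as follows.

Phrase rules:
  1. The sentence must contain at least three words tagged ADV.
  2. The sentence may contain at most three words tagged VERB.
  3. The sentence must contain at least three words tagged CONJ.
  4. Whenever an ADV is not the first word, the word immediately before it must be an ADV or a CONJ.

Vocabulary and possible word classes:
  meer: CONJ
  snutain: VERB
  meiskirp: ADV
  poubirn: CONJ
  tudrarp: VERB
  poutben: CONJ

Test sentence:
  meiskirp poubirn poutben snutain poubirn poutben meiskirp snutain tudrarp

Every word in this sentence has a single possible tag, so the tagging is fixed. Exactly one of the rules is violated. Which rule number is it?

1

Fixed tagging: ADV CONJ CONJ VERB CONJ CONJ ADV VERB VERB.
Checking each rule: R1 fail, R2 pass, R3 pass, R4 pass.
Only rule 1 fails.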